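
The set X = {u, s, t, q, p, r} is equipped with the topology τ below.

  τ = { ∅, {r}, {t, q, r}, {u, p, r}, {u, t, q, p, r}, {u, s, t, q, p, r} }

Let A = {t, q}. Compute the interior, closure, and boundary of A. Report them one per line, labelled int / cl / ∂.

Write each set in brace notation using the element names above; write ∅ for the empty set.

int(A) = ∅
cl(A)  = {s, t, q}
∂A     = {s, t, q}

interior: largest open inside A is ∅ (from ∅)
cl via duality: int({u, s, p, r}) = {u, p, r}, so X∖{u, p, r} = {s, t, q}
cl∖int = {s, t, q}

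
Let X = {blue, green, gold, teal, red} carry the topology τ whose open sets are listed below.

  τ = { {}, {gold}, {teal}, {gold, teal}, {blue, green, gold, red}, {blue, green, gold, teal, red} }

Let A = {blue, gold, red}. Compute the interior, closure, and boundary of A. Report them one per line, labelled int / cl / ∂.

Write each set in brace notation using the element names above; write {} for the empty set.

int(A) = {gold}
cl(A)  = {blue, green, gold, red}
∂A     = {blue, green, red}

opens ⊆ A: {}, {gold}; union → int = {gold}
complement {green, teal}; its interior {teal}; cl(A) = X∖{teal} = {blue, green, gold, red}
boundary = {blue, green, gold, red} ∖ {gold} = {blue, green, red}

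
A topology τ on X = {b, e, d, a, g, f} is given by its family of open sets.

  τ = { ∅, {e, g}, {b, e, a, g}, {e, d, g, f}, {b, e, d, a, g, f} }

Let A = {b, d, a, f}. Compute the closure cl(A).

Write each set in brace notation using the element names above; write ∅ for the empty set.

{b, d, a, f}

complement {e, g}; its interior {e, g}; cl(A) = X∖{e, g} = {b, d, a, f}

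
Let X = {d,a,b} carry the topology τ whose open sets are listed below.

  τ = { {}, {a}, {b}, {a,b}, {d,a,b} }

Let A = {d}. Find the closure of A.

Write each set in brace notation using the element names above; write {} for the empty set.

{d}

X∖A={a,b}, int(X∖A)={a,b}, hence cl(A)={d}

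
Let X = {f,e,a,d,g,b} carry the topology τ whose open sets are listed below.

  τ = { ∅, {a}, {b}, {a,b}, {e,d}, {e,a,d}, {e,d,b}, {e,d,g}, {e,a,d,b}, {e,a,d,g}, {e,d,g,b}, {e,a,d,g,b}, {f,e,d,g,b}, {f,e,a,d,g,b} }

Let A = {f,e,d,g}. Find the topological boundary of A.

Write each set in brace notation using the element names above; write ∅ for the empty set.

U open, U⊆A: ∅, {e,d}, {e,d,g}. int(A) = ⋃ = {e,d,g}
X∖A={a,b}, int(X∖A)={a,b}, hence cl(A)={f,e,d,g}
∂A: remove int from cl → {f}

{f}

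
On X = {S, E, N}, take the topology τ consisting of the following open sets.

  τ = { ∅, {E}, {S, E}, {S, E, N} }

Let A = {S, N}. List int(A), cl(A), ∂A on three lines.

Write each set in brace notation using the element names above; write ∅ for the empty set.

opens ⊆ A: ∅; union → int = ∅
complement {E}; its interior {E}; cl(A) = X∖{E} = {S, N}
boundary = {S, N} ∖ ∅ = {S, N}

int(A) = ∅
cl(A)  = {S, N}
∂A     = {S, N}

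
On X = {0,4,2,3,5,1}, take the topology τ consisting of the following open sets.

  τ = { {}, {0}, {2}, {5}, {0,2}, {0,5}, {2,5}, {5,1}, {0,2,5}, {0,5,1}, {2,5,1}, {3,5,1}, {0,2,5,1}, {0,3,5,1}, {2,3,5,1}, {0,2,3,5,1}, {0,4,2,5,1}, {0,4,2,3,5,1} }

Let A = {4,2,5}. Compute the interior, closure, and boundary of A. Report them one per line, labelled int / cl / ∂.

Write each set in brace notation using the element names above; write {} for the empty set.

int(A) = {2,5}
cl(A)  = {4,2,3,5,1}
∂A     = {4,3,1}

U open, U⊆A: {}, {2}, {5}, {2,5}. int(A) = ⋃ = {2,5}
X∖A={0,3,1}, int(X∖A)={0}, hence cl(A)={4,2,3,5,1}
∂A: remove int from cl → {4,3,1}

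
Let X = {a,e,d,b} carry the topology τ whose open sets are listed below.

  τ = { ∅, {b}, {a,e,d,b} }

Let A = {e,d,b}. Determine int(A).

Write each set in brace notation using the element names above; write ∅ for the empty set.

opens ⊆ A: ∅, {b}; union → int = {b}

{b}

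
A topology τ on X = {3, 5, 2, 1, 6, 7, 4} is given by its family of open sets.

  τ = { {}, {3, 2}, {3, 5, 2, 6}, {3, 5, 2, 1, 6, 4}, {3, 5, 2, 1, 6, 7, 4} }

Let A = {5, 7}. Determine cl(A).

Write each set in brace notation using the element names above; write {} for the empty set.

{5, 1, 6, 7, 4}

closure: X∖int(X∖A) = X∖{3, 2} = {5, 1, 6, 7, 4}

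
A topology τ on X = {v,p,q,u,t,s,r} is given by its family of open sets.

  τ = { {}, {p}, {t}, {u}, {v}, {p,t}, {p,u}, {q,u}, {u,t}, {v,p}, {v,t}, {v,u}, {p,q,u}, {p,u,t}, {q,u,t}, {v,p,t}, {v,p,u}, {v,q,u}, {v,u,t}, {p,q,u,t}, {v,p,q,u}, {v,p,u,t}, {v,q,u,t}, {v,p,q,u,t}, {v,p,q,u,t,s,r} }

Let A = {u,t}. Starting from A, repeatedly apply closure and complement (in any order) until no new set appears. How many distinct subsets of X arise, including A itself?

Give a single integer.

6

X∖A={v,p,q,s,r}, int(X∖A)={v,p}, hence cl(A)={q,u,t,s,r}
Orbit (k=closure, c=complement):
  1. A     = {u,t}
  2. kA    = {q,u,t,s,r}
  3. cA    = {v,p,q,s,r}
  4. ckA   = {v,p}
  5. kckA  = {v,p,s,r}
  6. ckckA = {q,u,t}
(closed under both — stop)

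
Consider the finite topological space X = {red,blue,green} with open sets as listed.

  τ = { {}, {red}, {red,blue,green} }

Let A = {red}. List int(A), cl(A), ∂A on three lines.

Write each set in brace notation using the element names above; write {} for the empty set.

U open, U⊆A: {}, {red}. int(A) = ⋃ = {red}
X∖A={blue,green}, int(X∖A)={}, hence cl(A)={red,blue,green}
∂A: remove int from cl → {blue,green}

int(A) = {red}
cl(A)  = {red,blue,green}
∂A     = {blue,green}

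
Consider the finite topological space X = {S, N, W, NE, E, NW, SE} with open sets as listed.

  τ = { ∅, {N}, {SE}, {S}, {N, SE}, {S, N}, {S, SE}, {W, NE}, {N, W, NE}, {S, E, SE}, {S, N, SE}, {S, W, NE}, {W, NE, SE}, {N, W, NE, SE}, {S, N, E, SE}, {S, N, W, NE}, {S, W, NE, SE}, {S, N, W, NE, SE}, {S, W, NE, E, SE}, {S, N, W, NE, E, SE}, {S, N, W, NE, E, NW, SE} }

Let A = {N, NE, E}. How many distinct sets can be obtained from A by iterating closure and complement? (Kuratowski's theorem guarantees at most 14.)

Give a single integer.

12

X∖A={S, W, NW, SE}, int(X∖A)={S, SE}, hence cl(A)={N, W, NE, E, NW}
Orbit (k=closure, c=complement):
  1. A     = {N, NE, E}
  2. kA    = {N, W, NE, E, NW}
  3. cA    = {S, W, NW, SE}
  4. ckA   = {S, SE}
  5. kcA   = {S, W, NE, E, NW, SE}
  6. kckA  = {S, E, NW, SE}
  7. ckcA  = {N}
  8. ckckA = {N, W, NE}
  9. kckcA = {N, NW}
  10. kckckA = {N, W, NE, NW}
  11. ckckcA = {S, W, NE, E, SE}
  12. ckckckA = {S, E, SE}
(closed under both — stop)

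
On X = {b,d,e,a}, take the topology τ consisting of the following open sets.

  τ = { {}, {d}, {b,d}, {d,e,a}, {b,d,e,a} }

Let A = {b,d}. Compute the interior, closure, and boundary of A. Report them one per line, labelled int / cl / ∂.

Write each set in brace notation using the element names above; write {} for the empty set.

int(A) = {b,d}
cl(A)  = {b,d,e,a}
∂A     = {e,a}

opens ⊆ A: {}, {d}, {b,d}; union → int = {b,d}
complement {e,a}; its interior {}; cl(A) = X∖{} = {b,d,e,a}
boundary = {b,d,e,a} ∖ {b,d} = {e,a}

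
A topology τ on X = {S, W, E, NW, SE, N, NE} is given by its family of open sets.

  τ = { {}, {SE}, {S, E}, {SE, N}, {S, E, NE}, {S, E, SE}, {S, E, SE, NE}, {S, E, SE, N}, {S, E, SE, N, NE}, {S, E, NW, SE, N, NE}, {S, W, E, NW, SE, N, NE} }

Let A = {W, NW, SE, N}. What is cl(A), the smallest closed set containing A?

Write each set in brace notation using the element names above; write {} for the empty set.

{W, NW, SE, N}

cl via duality: int({S, E, NE}) = {S, E, NE}, so X∖{S, E, NE} = {W, NW, SE, N}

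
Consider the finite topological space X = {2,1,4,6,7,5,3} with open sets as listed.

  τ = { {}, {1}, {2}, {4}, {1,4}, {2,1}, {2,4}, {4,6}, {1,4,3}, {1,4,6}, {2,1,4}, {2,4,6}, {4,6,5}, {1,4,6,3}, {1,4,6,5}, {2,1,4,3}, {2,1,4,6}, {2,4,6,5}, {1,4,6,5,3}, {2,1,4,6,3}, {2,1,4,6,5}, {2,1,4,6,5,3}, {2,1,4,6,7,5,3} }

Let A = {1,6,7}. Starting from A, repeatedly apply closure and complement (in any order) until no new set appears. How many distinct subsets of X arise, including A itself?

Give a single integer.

complement {2,4,5,3}; its interior {2,4}; cl(A) = X∖{2,4} = {1,6,7,5,3}
With k = closure, c = complement:
  1. A     = {1,6,7}
  2. kA    = {1,6,7,5,3}
  3. cA    = {2,4,5,3}
  4. ckA   = {2,4}
  5. kcA   = {2,4,6,7,5,3}
  6. ckcA  = {1}
  7. kckcA = {1,7,3}
  8. ckckcA = {2,4,6,5}
k, c of each give nothing new

8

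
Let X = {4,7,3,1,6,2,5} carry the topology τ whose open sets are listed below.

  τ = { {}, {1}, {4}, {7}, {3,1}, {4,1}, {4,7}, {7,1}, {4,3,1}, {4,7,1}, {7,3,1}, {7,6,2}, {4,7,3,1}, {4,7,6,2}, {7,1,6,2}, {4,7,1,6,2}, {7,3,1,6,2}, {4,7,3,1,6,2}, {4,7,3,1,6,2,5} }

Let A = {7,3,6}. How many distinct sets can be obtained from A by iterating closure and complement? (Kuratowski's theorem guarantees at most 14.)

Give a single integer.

10

cl via duality: int({4,1,2,5}) = {4,1}, so X∖{4,1} = {7,3,6,2,5}
Write k for closure, c for complement:
  1. A     = {7,3,6}
  2. kA    = {7,3,6,2,5}
  3. cA    = {4,1,2,5}
  4. ckA   = {4,1}
  5. kcA   = {4,3,1,6,2,5}
  6. kckA  = {4,3,1,5}
  7. ckcA  = {7}
  8. ckckA = {7,6,2}
  9. kckcA = {7,6,2,5}
  10. ckckcA = {4,3,1}
applying k or c yields no new set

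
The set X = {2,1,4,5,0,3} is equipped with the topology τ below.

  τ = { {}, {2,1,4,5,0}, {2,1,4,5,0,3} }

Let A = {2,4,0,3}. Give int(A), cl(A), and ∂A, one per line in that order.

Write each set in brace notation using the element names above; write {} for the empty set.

interior: largest open inside A is {} (from {})
cl via duality: int({1,5}) = {}, so X∖{} = {2,1,4,5,0,3}
cl∖int = {2,1,4,5,0,3}

int(A) = {}
cl(A)  = {2,1,4,5,0,3}
∂A     = {2,1,4,5,0,3}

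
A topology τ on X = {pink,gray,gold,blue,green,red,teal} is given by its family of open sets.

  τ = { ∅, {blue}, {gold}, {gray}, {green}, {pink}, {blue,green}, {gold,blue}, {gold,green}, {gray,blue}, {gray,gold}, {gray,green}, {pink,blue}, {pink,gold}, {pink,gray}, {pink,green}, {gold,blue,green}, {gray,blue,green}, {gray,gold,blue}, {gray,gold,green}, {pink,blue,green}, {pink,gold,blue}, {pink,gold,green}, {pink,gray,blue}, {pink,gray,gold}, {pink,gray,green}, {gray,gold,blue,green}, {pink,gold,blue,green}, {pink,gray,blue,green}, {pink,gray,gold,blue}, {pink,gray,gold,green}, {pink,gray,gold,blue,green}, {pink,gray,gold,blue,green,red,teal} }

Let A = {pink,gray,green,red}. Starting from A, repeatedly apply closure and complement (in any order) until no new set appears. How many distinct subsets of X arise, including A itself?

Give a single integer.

complement {gold,blue,teal}; its interior {gold,blue}; cl(A) = X∖{gold,blue} = {pink,gray,green,red,teal}
With k = closure, c = complement:
  1. A     = {pink,gray,green,red}
  2. kA    = {pink,gray,green,red,teal}
  3. cA    = {gold,blue,teal}
  4. ckA   = {gold,blue}
  5. kcA   = {gold,blue,red,teal}
  6. ckcA  = {pink,gray,green}
k, c of each give nothing new

6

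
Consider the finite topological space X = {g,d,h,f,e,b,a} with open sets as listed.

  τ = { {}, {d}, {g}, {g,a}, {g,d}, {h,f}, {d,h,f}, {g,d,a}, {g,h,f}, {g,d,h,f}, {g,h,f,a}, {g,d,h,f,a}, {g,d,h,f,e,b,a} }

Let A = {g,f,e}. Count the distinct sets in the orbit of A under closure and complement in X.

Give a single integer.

12

cl via duality: int({d,h,b,a}) = {d}, so X∖{d} = {g,h,f,e,b,a}
Write k for closure, c for complement:
  1. A     = {g,f,e}
  2. kA    = {g,h,f,e,b,a}
  3. cA    = {d,h,b,a}
  4. ckA   = {d}
  5. kcA   = {d,h,f,e,b,a}
  6. kckA  = {d,e,b}
  7. ckcA  = {g}
  8. ckckA = {g,h,f,a}
  9. kckcA = {g,e,b,a}
  10. ckckcA = {d,h,f}
  11. kckckcA = {d,h,f,e,b}
  12. ckckckcA = {g,a}
applying k or c yields no new set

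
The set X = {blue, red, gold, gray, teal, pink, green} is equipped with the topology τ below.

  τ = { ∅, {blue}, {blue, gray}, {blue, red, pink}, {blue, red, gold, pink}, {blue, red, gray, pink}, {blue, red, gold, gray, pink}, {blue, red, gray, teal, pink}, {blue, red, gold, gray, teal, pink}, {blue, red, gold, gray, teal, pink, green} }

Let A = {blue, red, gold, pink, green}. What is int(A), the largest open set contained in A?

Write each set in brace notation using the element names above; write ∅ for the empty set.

interior: largest open inside A is {blue, red, gold, pink} (from ∅, {blue}, {blue, red, pink}, {blue, red, gold, pink})

{blue, red, gold, pink}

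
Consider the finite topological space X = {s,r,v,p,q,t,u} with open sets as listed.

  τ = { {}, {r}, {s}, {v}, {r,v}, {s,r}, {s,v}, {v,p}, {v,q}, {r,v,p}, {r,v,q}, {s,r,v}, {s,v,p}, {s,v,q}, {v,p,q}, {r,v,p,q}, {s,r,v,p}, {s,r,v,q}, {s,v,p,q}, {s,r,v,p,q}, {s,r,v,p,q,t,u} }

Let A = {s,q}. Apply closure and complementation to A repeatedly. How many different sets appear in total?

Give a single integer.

8

cl via duality: int({r,v,p,t,u}) = {r,v,p}, so X∖{r,v,p} = {s,q,t,u}
Write k for closure, c for complement:
  1. A     = {s,q}
  2. kA    = {s,q,t,u}
  3. cA    = {r,v,p,t,u}
  4. ckA   = {r,v,p}
  5. kcA   = {r,v,p,q,t,u}
  6. ckcA  = {s}
  7. kckcA = {s,t,u}
  8. ckckcA = {r,v,p,q}
applying k or c yields no new set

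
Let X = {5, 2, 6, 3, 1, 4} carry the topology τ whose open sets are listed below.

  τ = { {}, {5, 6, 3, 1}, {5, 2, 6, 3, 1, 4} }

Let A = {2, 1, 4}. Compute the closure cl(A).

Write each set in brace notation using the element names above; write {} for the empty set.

X∖A={5, 6, 3}, int(X∖A)={}, hence cl(A)={5, 2, 6, 3, 1, 4}

{5, 2, 6, 3, 1, 4}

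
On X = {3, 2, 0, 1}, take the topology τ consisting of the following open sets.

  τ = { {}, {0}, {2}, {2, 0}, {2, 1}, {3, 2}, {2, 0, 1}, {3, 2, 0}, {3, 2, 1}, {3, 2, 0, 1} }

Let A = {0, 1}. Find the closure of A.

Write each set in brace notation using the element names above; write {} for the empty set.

cl via duality: int({3, 2}) = {3, 2}, so X∖{3, 2} = {0, 1}

{0, 1}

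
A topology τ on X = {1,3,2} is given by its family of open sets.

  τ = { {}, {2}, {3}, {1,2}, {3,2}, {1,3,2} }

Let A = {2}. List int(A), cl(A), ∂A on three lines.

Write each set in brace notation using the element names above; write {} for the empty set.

int(A) = {2}
cl(A)  = {1,2}
∂A     = {1}

interior: largest open inside A is {2} (from {}, {2})
cl via duality: int({1,3}) = {3}, so X∖{3} = {1,2}
cl∖int = {1}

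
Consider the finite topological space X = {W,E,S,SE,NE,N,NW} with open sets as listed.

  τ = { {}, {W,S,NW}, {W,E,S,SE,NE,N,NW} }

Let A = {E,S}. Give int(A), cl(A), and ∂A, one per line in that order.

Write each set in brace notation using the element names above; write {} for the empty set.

int(A) = {}
cl(A)  = {W,E,S,SE,NE,N,NW}
∂A     = {W,E,S,SE,NE,N,NW}

interior: largest open inside A is {} (from {})
cl via duality: int({W,SE,NE,N,NW}) = {}, so X∖{} = {W,E,S,SE,NE,N,NW}
cl∖int = {W,E,S,SE,NE,N,NW}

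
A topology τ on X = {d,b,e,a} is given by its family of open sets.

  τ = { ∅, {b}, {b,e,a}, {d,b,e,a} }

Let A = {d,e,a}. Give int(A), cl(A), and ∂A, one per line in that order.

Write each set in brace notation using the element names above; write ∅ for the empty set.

opens ⊆ A: ∅; union → int = ∅
complement {b}; its interior {b}; cl(A) = X∖{b} = {d,e,a}
boundary = {d,e,a} ∖ ∅ = {d,e,a}

int(A) = ∅
cl(A)  = {d,e,a}
∂A     = {d,e,a}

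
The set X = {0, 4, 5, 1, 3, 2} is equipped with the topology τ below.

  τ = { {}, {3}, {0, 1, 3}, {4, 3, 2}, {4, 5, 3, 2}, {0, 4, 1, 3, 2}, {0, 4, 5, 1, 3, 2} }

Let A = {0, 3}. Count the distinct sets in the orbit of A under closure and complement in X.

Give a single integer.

X∖A={4, 5, 1, 2}, int(X∖A)={}, hence cl(A)={0, 4, 5, 1, 3, 2}
Orbit (k=closure, c=complement):
  1. A     = {0, 3}
  2. kA    = {0, 4, 5, 1, 3, 2}
  3. cA    = {4, 5, 1, 2}
  4. ckA   = {}
  5. kcA   = {0, 4, 5, 1, 2}
  6. ckcA  = {3}
(closed under both — stop)

6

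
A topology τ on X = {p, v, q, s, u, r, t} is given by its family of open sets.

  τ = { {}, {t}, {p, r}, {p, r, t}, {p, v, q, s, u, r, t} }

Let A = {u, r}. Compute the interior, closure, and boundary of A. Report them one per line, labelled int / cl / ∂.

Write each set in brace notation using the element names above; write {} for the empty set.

U open, U⊆A: {}. int(A) = ⋃ = {}
X∖A={p, v, q, s, t}, int(X∖A)={t}, hence cl(A)={p, v, q, s, u, r}
∂A: remove int from cl → {p, v, q, s, u, r}

int(A) = {}
cl(A)  = {p, v, q, s, u, r}
∂A     = {p, v, q, s, u, r}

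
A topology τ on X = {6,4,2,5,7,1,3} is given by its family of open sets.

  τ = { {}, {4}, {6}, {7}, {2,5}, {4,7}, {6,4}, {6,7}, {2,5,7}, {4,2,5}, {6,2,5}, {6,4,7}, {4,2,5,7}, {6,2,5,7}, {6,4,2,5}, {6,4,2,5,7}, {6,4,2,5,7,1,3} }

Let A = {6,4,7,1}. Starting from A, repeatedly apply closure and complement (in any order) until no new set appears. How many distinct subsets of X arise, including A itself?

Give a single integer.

6

X∖A={2,5,3}, int(X∖A)={2,5}, hence cl(A)={6,4,7,1,3}
Orbit (k=closure, c=complement):
  1. A     = {6,4,7,1}
  2. kA    = {6,4,7,1,3}
  3. cA    = {2,5,3}
  4. ckA   = {2,5}
  5. kcA   = {2,5,1,3}
  6. ckcA  = {6,4,7}
(closed under both — stop)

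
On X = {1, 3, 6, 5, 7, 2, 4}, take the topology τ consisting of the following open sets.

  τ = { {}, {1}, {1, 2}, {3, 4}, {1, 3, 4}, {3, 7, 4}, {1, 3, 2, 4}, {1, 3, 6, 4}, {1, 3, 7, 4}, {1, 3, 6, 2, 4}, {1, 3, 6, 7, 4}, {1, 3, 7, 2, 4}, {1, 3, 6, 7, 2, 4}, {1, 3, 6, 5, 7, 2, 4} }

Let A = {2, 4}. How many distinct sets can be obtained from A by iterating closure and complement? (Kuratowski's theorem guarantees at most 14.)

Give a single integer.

10

cl via duality: int({1, 3, 6, 5, 7}) = {1}, so X∖{1} = {3, 6, 5, 7, 2, 4}
Write k for closure, c for complement:
  1. A     = {2, 4}
  2. kA    = {3, 6, 5, 7, 2, 4}
  3. cA    = {1, 3, 6, 5, 7}
  4. ckA   = {1}
  5. kcA   = {1, 3, 6, 5, 7, 2, 4}
  6. kckA  = {1, 6, 5, 2}
  7. ckcA  = {}
  8. ckckA = {3, 7, 4}
  9. kckckA = {3, 6, 5, 7, 4}
  10. ckckckA = {1, 2}
applying k or c yields no new set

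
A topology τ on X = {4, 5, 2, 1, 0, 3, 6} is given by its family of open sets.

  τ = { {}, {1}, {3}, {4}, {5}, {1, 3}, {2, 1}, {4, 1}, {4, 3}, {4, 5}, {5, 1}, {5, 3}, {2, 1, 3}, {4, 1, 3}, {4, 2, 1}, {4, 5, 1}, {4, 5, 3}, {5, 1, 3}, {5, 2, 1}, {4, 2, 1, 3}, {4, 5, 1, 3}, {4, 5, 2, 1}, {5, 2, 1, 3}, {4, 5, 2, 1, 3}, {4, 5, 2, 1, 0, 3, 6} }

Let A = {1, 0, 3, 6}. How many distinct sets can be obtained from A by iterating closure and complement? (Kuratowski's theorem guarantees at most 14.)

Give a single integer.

8

complement {4, 5, 2}; its interior {4, 5}; cl(A) = X∖{4, 5} = {2, 1, 0, 3, 6}
With k = closure, c = complement:
  1. A     = {1, 0, 3, 6}
  2. kA    = {2, 1, 0, 3, 6}
  3. cA    = {4, 5, 2}
  4. ckA   = {4, 5}
  5. kcA   = {4, 5, 2, 0, 6}
  6. kckA  = {4, 5, 0, 6}
  7. ckcA  = {1, 3}
  8. ckckA = {2, 1, 3}
k, c of each give nothing new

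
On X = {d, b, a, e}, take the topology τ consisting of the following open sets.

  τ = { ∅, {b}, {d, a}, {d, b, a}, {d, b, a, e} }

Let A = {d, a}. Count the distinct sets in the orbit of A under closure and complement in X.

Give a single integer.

4

cl via duality: int({b, e}) = {b}, so X∖{b} = {d, a, e}
Write k for closure, c for complement:
  1. A     = {d, a}
  2. kA    = {d, a, e}
  3. cA    = {b, e}
  4. ckA   = {b}
applying k or c yields no new set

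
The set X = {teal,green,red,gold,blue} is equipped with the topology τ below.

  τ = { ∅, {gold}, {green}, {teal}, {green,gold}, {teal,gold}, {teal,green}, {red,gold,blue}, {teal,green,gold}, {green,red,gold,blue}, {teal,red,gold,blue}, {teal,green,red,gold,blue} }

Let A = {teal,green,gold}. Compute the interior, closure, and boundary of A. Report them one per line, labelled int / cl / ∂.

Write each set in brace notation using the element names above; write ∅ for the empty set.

open subsets of A: ∅, {gold}, {teal}, {green}, {green,gold}, {teal,green}, {teal,gold}, {teal,green,gold}; so int(A) = {teal,green,gold}
closure: X∖int(X∖A) = X∖∅ = {teal,green,red,gold,blue}
∂A = {teal,green,red,gold,blue} minus {teal,green,gold} = {red,blue}

int(A) = {teal,green,gold}
cl(A)  = {teal,green,red,gold,blue}
∂A     = {red,blue}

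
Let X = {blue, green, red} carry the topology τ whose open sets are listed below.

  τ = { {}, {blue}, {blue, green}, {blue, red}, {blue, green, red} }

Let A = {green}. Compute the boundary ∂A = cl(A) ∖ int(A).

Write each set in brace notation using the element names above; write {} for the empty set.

interior: largest open inside A is {} (from {})
cl via duality: int({blue, red}) = {blue, red}, so X∖{blue, red} = {green}
cl∖int = {green}

{green}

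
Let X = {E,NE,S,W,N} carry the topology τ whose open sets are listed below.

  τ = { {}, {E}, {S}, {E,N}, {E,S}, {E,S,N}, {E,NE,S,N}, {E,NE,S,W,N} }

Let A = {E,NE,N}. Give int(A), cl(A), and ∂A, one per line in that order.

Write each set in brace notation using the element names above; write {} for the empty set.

int(A) = {E,N}
cl(A)  = {E,NE,W,N}
∂A     = {NE,W}

open subsets of A: {}, {E}, {E,N}; so int(A) = {E,N}
closure: X∖int(X∖A) = X∖{S} = {E,NE,W,N}
∂A = {E,NE,W,N} minus {E,N} = {NE,W}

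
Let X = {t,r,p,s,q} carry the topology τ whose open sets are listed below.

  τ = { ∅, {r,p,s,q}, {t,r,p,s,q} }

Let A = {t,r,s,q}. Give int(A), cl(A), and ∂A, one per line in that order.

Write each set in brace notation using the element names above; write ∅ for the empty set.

int(A) = ∅
cl(A)  = {t,r,p,s,q}
∂A     = {t,r,p,s,q}

interior: largest open inside A is ∅ (from ∅)
cl via duality: int({p}) = ∅, so X∖∅ = {t,r,p,s,q}
cl∖int = {t,r,p,s,q}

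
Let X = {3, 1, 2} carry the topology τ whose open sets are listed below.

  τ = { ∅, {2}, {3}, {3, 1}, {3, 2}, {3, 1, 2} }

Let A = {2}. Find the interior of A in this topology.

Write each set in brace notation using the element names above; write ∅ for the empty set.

{2}

interior: largest open inside A is {2} (from ∅, {2})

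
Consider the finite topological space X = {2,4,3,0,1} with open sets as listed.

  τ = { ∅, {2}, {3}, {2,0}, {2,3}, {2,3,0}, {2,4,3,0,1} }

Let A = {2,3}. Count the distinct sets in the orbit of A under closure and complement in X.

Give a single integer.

4

X∖A={4,0,1}, int(X∖A)=∅, hence cl(A)={2,4,3,0,1}
Orbit (k=closure, c=complement):
  1. A     = {2,3}
  2. kA    = {2,4,3,0,1}
  3. cA    = {4,0,1}
  4. ckA   = ∅
(closed under both — stop)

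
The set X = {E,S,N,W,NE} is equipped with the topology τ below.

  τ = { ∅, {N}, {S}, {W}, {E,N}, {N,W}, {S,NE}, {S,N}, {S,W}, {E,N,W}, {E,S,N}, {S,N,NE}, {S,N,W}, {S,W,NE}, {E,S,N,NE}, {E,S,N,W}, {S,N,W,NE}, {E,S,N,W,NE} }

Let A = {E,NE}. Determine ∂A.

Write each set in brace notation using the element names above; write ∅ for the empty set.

{E,NE}

interior: largest open inside A is ∅ (from ∅)
cl via duality: int({S,N,W}) = {S,N,W}, so X∖{S,N,W} = {E,NE}
cl∖int = {E,NE}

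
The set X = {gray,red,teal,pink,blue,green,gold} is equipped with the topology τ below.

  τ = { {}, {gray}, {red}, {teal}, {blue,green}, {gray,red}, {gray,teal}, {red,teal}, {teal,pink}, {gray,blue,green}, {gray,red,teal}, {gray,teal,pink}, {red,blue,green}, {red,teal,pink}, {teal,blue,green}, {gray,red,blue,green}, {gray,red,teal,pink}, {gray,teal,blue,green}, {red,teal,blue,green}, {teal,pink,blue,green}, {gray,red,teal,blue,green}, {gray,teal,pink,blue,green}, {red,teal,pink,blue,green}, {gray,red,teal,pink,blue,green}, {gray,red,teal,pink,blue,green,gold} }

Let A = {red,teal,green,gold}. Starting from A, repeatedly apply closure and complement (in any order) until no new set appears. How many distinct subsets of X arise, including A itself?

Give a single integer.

12

cl via duality: int({gray,pink,blue}) = {gray}, so X∖{gray} = {red,teal,pink,blue,green,gold}
Write k for closure, c for complement:
  1. A     = {red,teal,green,gold}
  2. kA    = {red,teal,pink,blue,green,gold}
  3. cA    = {gray,pink,blue}
  4. ckA   = {gray}
  5. kcA   = {gray,pink,blue,green,gold}
  6. kckA  = {gray,gold}
  7. ckcA  = {red,teal}
  8. ckckA = {red,teal,pink,blue,green}
  9. kckcA = {red,teal,pink,gold}
  10. ckckcA = {gray,blue,green}
  11. kckckcA = {gray,blue,green,gold}
  12. ckckckcA = {red,teal,pink}
applying k or c yields no new set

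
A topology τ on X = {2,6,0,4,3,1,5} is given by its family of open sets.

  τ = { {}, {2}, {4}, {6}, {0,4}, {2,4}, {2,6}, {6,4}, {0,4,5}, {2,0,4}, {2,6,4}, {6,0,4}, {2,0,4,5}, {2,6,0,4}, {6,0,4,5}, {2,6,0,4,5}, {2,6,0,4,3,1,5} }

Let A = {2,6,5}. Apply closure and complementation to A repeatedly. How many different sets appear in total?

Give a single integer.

8

closure: X∖int(X∖A) = X∖{0,4} = {2,6,3,1,5}
Let k=closure and c=complement:
  1. A     = {2,6,5}
  2. kA    = {2,6,3,1,5}
  3. cA    = {0,4,3,1}
  4. ckA   = {0,4}
  5. kcA   = {0,4,3,1,5}
  6. ckcA  = {2,6}
  7. kckcA = {2,6,3,1}
  8. ckckcA = {0,4,5}
— saturated at 8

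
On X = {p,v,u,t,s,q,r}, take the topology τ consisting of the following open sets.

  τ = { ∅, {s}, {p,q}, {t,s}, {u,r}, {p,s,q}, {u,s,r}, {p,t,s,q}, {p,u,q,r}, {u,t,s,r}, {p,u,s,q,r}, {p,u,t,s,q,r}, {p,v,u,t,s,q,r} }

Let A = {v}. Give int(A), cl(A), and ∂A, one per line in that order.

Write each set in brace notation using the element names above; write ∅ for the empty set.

int(A) = ∅
cl(A)  = {v}
∂A     = {v}

open subsets of A: ∅; so int(A) = ∅
closure: X∖int(X∖A) = X∖{p,u,t,s,q,r} = {v}
∂A = {v} minus ∅ = {v}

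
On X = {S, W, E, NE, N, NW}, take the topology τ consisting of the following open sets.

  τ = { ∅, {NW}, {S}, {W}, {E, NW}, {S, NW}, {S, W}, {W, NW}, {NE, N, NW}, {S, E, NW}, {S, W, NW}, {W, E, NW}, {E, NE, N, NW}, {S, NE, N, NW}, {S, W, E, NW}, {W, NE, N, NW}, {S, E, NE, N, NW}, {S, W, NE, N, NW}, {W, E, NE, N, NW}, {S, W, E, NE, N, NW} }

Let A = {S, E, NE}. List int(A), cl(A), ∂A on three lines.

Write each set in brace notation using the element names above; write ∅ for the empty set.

int(A) = {S}
cl(A)  = {S, E, NE, N}
∂A     = {E, NE, N}

interior: largest open inside A is {S} (from ∅, {S})
cl via duality: int({W, N, NW}) = {W, NW}, so X∖{W, NW} = {S, E, NE, N}
cl∖int = {E, NE, N}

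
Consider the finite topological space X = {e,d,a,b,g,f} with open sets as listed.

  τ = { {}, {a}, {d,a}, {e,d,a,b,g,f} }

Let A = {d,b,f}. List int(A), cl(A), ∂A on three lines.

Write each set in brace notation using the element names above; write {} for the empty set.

int(A) = {}
cl(A)  = {e,d,b,g,f}
∂A     = {e,d,b,g,f}

interior: largest open inside A is {} (from {})
cl via duality: int({e,a,g}) = {a}, so X∖{a} = {e,d,b,g,f}
cl∖int = {e,d,b,g,f}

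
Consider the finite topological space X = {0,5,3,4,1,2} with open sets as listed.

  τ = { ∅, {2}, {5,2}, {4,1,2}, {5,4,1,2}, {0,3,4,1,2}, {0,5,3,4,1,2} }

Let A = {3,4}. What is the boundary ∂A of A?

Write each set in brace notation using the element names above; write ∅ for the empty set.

{0,3,4,1}

open subsets of A: ∅; so int(A) = ∅
closure: X∖int(X∖A) = X∖{5,2} = {0,3,4,1}
∂A = {0,3,4,1} minus ∅ = {0,3,4,1}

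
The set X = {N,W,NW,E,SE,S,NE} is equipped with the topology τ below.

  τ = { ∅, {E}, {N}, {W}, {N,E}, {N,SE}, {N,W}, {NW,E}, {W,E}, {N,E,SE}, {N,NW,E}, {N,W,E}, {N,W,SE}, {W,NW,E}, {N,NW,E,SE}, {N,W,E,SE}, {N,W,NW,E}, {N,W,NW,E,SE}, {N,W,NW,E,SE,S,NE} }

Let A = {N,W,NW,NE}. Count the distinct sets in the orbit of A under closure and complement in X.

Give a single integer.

closure: X∖int(X∖A) = X∖{E} = {N,W,NW,SE,S,NE}
Let k=closure and c=complement:
  1. A     = {N,W,NW,NE}
  2. kA    = {N,W,NW,SE,S,NE}
  3. cA    = {E,SE,S}
  4. ckA   = {E}
  5. kcA   = {NW,E,SE,S,NE}
  6. kckA  = {NW,E,S,NE}
  7. ckcA  = {N,W}
  8. ckckA = {N,W,SE}
  9. kckcA = {N,W,SE,S,NE}
  10. ckckcA = {NW,E}
— saturated at 10

10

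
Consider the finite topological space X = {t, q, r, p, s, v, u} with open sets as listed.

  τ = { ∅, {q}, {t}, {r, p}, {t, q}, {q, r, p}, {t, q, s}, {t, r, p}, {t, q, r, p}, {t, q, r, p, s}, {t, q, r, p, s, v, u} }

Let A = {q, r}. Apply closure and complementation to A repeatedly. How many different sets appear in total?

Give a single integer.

complement {t, p, s, v, u}; its interior {t}; cl(A) = X∖{t} = {q, r, p, s, v, u}
With k = closure, c = complement:
  1. A     = {q, r}
  2. kA    = {q, r, p, s, v, u}
  3. cA    = {t, p, s, v, u}
  4. ckA   = {t}
  5. kcA   = {t, r, p, s, v, u}
  6. kckA  = {t, s, v, u}
  7. ckcA  = {q}
  8. ckckA = {q, r, p}
  9. kckcA = {q, s, v, u}
  10. ckckcA = {t, r, p}
k, c of each give nothing new

10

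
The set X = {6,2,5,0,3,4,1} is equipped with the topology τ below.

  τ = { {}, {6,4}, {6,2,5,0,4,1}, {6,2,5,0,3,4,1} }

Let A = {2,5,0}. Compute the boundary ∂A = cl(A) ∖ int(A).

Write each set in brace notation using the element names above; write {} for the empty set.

opens ⊆ A: {}; union → int = {}
complement {6,3,4,1}; its interior {6,4}; cl(A) = X∖{6,4} = {2,5,0,3,1}
boundary = {2,5,0,3,1} ∖ {} = {2,5,0,3,1}

{2,5,0,3,1}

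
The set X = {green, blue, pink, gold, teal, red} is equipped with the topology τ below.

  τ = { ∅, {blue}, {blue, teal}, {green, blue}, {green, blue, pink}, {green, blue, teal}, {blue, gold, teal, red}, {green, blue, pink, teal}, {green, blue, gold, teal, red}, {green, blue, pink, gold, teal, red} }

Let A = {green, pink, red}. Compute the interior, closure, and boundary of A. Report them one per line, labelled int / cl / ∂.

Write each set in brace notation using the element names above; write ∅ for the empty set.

interior: largest open inside A is ∅ (from ∅)
cl via duality: int({blue, gold, teal}) = {blue, teal}, so X∖{blue, teal} = {green, pink, gold, red}
cl∖int = {green, pink, gold, red}

int(A) = ∅
cl(A)  = {green, pink, gold, red}
∂A     = {green, pink, gold, red}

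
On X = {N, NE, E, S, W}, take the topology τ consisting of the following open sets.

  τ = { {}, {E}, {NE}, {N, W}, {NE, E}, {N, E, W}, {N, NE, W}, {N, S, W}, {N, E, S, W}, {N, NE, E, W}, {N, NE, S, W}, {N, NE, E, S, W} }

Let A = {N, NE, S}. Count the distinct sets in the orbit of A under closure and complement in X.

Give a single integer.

complement {E, W}; its interior {E}; cl(A) = X∖{E} = {N, NE, S, W}
With k = closure, c = complement:
  1. A     = {N, NE, S}
  2. kA    = {N, NE, S, W}
  3. cA    = {E, W}
  4. ckA   = {E}
  5. kcA   = {N, E, S, W}
  6. ckcA  = {NE}
k, c of each give nothing new

6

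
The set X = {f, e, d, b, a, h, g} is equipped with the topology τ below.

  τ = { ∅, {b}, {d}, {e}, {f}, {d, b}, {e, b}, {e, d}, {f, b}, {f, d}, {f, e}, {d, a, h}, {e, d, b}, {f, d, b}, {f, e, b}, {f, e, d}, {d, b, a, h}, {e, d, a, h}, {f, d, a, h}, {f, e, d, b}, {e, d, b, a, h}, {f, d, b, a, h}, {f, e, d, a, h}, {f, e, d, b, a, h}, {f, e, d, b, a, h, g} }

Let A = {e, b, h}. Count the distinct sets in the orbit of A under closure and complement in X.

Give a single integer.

cl via duality: int({f, d, a, g}) = {f, d}, so X∖{f, d} = {e, b, a, h, g}
Write k for closure, c for complement:
  1. A     = {e, b, h}
  2. kA    = {e, b, a, h, g}
  3. cA    = {f, d, a, g}
  4. ckA   = {f, d}
  5. kcA   = {f, d, a, h, g}
  6. ckcA  = {e, b}
  7. kckcA = {e, b, g}
  8. ckckcA = {f, d, a, h}
applying k or c yields no new set

8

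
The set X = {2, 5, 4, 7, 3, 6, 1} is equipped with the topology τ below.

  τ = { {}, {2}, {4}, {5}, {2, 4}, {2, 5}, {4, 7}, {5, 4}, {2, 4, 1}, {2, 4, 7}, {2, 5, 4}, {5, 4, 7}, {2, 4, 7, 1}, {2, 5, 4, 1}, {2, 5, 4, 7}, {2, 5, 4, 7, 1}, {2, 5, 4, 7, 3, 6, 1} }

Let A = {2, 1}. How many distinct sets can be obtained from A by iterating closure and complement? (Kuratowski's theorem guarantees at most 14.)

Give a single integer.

complement {5, 4, 7, 3, 6}; its interior {5, 4, 7}; cl(A) = X∖{5, 4, 7} = {2, 3, 6, 1}
With k = closure, c = complement:
  1. A     = {2, 1}
  2. kA    = {2, 3, 6, 1}
  3. cA    = {5, 4, 7, 3, 6}
  4. ckA   = {5, 4, 7}
  5. kcA   = {5, 4, 7, 3, 6, 1}
  6. ckcA  = {2}
k, c of each give nothing new

6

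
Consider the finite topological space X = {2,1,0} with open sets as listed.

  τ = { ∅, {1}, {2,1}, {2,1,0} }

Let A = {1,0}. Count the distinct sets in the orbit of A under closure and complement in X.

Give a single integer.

closure: X∖int(X∖A) = X∖∅ = {2,1,0}
Let k=closure and c=complement:
  1. A     = {1,0}
  2. kA    = {2,1,0}
  3. cA    = {2}
  4. ckA   = ∅
  5. kcA   = {2,0}
  6. ckcA  = {1}
— saturated at 6

6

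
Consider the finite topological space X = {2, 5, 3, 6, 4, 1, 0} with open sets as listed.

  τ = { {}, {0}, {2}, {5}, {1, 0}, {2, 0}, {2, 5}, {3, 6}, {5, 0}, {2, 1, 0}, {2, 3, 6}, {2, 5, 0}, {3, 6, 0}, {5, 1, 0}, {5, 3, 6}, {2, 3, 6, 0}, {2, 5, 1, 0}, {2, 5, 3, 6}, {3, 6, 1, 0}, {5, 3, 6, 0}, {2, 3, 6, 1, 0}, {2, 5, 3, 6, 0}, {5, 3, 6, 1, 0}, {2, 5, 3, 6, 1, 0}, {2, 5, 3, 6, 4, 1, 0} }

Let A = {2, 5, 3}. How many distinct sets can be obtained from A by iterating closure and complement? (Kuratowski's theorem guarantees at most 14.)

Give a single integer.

closure: X∖int(X∖A) = X∖{1, 0} = {2, 5, 3, 6, 4}
Let k=closure and c=complement:
  1. A     = {2, 5, 3}
  2. kA    = {2, 5, 3, 6, 4}
  3. cA    = {6, 4, 1, 0}
  4. ckA   = {1, 0}
  5. kcA   = {3, 6, 4, 1, 0}
  6. kckA  = {4, 1, 0}
  7. ckcA  = {2, 5}
  8. ckckA = {2, 5, 3, 6}
  9. kckcA = {2, 5, 4}
  10. ckckcA = {3, 6, 1, 0}
— saturated at 10

10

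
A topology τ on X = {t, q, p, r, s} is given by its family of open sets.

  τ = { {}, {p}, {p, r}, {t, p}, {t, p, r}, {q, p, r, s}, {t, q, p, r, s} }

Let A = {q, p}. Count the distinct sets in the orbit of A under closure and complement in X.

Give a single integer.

complement {t, r, s}; its interior {}; cl(A) = X∖{} = {t, q, p, r, s}
With k = closure, c = complement:
  1. A     = {q, p}
  2. kA    = {t, q, p, r, s}
  3. cA    = {t, r, s}
  4. ckA   = {}
  5. kcA   = {t, q, r, s}
  6. ckcA  = {p}
k, c of each give nothing new

6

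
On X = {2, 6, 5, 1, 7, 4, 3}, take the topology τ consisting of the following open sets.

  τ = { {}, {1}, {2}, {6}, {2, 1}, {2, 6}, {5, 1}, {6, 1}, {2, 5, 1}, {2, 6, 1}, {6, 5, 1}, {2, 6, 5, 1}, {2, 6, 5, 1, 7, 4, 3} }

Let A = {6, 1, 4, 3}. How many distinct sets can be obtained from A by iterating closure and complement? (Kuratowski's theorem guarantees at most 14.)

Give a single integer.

8

cl via duality: int({2, 5, 7}) = {2}, so X∖{2} = {6, 5, 1, 7, 4, 3}
Write k for closure, c for complement:
  1. A     = {6, 1, 4, 3}
  2. kA    = {6, 5, 1, 7, 4, 3}
  3. cA    = {2, 5, 7}
  4. ckA   = {2}
  5. kcA   = {2, 5, 7, 4, 3}
  6. kckA  = {2, 7, 4, 3}
  7. ckcA  = {6, 1}
  8. ckckA = {6, 5, 1}
applying k or c yields no new set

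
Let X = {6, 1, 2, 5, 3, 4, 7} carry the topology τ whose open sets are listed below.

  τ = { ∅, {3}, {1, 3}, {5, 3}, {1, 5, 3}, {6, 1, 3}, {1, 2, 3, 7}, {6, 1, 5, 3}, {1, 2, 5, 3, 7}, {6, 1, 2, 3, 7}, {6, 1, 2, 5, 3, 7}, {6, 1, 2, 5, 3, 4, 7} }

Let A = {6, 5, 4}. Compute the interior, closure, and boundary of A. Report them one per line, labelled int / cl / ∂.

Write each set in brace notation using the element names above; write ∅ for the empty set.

open subsets of A: ∅; so int(A) = ∅
closure: X∖int(X∖A) = X∖{1, 2, 3, 7} = {6, 5, 4}
∂A = {6, 5, 4} minus ∅ = {6, 5, 4}

int(A) = ∅
cl(A)  = {6, 5, 4}
∂A     = {6, 5, 4}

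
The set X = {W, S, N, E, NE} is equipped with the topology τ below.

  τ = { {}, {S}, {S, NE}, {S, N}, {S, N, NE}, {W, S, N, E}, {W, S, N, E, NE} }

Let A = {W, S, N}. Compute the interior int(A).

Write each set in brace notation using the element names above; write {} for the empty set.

{S, N}

U open, U⊆A: {}, {S}, {S, N}. int(A) = ⋃ = {S, N}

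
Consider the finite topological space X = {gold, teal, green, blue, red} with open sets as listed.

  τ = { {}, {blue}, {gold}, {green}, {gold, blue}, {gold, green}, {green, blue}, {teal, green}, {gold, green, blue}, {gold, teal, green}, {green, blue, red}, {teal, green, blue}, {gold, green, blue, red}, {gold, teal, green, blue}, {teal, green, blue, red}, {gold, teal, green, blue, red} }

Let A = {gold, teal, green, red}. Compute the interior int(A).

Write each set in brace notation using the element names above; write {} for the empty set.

{gold, teal, green}

opens ⊆ A: {}, {gold}, {green}, {gold, green}, {teal, green}, {gold, teal, green}; union → int = {gold, teal, green}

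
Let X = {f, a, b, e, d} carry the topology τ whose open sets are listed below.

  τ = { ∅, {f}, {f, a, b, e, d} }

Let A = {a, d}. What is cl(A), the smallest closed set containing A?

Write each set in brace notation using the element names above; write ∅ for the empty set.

{a, b, e, d}

complement {f, b, e}; its interior {f}; cl(A) = X∖{f} = {a, b, e, d}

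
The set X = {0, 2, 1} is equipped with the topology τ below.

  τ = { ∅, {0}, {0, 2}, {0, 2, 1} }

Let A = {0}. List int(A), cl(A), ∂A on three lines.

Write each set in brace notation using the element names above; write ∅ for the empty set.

interior: largest open inside A is {0} (from ∅, {0})
cl via duality: int({2, 1}) = ∅, so X∖∅ = {0, 2, 1}
cl∖int = {2, 1}

int(A) = {0}
cl(A)  = {0, 2, 1}
∂A     = {2, 1}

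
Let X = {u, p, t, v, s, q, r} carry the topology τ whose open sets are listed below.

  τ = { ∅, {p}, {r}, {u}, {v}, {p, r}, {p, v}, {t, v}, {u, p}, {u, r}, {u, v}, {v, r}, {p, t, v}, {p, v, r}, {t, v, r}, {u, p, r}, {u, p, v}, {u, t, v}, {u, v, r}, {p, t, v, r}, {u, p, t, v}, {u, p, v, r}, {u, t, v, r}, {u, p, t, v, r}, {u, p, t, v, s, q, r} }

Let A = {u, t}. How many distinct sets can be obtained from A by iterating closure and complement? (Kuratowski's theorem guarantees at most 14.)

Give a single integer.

complement {p, v, s, q, r}; its interior {p, v, r}; cl(A) = X∖{p, v, r} = {u, t, s, q}
With k = closure, c = complement:
  1. A     = {u, t}
  2. kA    = {u, t, s, q}
  3. cA    = {p, v, s, q, r}
  4. ckA   = {p, v, r}
  5. kcA   = {p, t, v, s, q, r}
  6. ckcA  = {u}
  7. kckcA = {u, s, q}
  8. ckckcA = {p, t, v, r}
k, c of each give nothing new

8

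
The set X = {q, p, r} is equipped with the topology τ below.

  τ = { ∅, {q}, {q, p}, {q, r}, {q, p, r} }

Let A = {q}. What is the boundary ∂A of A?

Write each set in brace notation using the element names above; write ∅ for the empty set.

{p, r}

open subsets of A: ∅, {q}; so int(A) = {q}
closure: X∖int(X∖A) = X∖∅ = {q, p, r}
∂A = {q, p, r} minus {q} = {p, r}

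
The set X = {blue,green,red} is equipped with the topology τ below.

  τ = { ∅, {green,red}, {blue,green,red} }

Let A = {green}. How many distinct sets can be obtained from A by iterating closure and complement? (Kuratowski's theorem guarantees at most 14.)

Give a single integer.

4

X∖A={blue,red}, int(X∖A)=∅, hence cl(A)={blue,green,red}
Orbit (k=closure, c=complement):
  1. A     = {green}
  2. kA    = {blue,green,red}
  3. cA    = {blue,red}
  4. ckA   = ∅
(closed under both — stop)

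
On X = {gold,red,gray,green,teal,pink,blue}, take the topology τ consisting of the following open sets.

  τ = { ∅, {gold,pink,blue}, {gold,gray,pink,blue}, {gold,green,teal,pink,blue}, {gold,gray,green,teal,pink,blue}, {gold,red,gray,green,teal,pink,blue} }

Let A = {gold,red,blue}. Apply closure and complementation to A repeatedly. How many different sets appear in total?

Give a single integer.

cl via duality: int({gray,green,teal,pink}) = ∅, so X∖∅ = {gold,red,gray,green,teal,pink,blue}
Write k for closure, c for complement:
  1. A     = {gold,red,blue}
  2. kA    = {gold,red,gray,green,teal,pink,blue}
  3. cA    = {gray,green,teal,pink}
  4. ckA   = ∅
applying k or c yields no new set

4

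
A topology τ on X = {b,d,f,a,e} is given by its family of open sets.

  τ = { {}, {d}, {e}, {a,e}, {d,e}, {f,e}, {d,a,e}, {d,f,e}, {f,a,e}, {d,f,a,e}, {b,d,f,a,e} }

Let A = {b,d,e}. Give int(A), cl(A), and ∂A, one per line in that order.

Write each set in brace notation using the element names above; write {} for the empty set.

opens ⊆ A: {}, {e}, {d}, {d,e}; union → int = {d,e}
complement {f,a}; its interior {}; cl(A) = X∖{} = {b,d,f,a,e}
boundary = {b,d,f,a,e} ∖ {d,e} = {b,f,a}

int(A) = {d,e}
cl(A)  = {b,d,f,a,e}
∂A     = {b,f,a}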